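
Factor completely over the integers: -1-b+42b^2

(6b-1)(7b+1)

Need a pair with product 42·(-1) = -42 and sum -1: that's -7 and 6.
Split the middle term: 42b^2-7b + 6b-1 = 7b(6b-1) + (6b-1).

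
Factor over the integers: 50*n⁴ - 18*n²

Pull out the common factor 2*n²; 25*n² - 9 is a difference of squares.

2*n²*(5*n + 3)*(5*n - 3)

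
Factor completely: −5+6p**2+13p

Need a pair with product 6·(−5) = −30 and sum 13: that's 15 and −2.
Split the middle term: 6p**2+15p − 2p−5 = 3p(2p+5) − (2p+5).

(2p+5)(3p−1)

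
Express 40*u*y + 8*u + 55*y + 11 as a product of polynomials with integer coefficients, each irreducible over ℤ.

Group as (40*u*y + 8*u) + (55*y + 11) = 8*u*(5*y + 1) + 11*(5*y + 1).
Both groups share the factor (5*y + 1).

(5*y + 1)*(8*u + 11)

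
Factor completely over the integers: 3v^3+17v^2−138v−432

Trying the rational-root candidates, v = −9 is a root, so (v+9) divides it; the quotient is 3v^2−10v−48.
The remaining quadratic factors as (3v+8)(v−6).

(3v+8)(v+9)(v−6)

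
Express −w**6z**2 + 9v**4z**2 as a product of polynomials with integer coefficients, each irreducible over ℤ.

−z**2(w**3 − 3v**2)(w**3 + 3v**2)

Every term has a factor of z**2; factoring it out leaves −w**6 + 9v**4.
Recognize a difference of squares with the parts 3v**2 and w**3.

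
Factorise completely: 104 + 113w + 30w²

Need a pair with product 30·104 = 3120 and sum 113: that's 65 and 48.
Split the middle term: 30w² + 65w + 48w + 104 = 5w(6w + 13) + 8(6w + 13).

(5w + 8)(6w + 13)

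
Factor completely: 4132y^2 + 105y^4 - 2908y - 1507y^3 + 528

Among the possible rational roots, y = 2/7 is a root, so (7y - 2) is a factor; dividing leaves 15y^3 - 211y^2 + 530y - 264.
Continuing, y = 12/5 is a root, giving the factor (5y - 12) and quotient 3y^2 - 35y + 22.
The remaining quadratic factors as (y - 11)(3y - 2).

(3y - 2)(5y - 12)(7y - 2)(y - 11)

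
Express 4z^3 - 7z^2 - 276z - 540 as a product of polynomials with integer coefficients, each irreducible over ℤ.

(4z + 9)(z + 6)(z - 10)

Testing divisors of the constant over divisors of the leading coefficient, z = -9/4 is a root, giving the factor (4z + 9) and quotient z^2 - 4z - 60.
The remaining quadratic factors as (z + 6)(z - 10).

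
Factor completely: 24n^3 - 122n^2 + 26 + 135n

(4n - 13)(6n + 1)(n - 2)

Testing divisors of the constant over divisors of the leading coefficient, n = -1/6 is a root, so (6n + 1) divides it; the quotient is 4n^2 - 21n + 26.
The remaining quadratic factors as (n - 2)(4n - 13).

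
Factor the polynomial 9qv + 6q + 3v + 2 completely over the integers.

Group as (9qv + 6q) + (3v + 2) = 3q(3v + 2) + (3v + 2).
Both groups share the factor (3v + 2).

(3q + 1)(3v + 2)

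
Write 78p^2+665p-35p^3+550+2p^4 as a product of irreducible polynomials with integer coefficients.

Testing divisors of the constant over divisors of the leading coefficient, p = -5/2 is a root, so (2p+5) is a factor; dividing leaves p^3-20p^2+89p+110.
Then p = 10 is a root, giving the factor (p-10) and quotient p^2-10p-11.
The remaining quadratic factors as (p-11)(p+1).

(2p+5)(p+1)(p-10)(p-11)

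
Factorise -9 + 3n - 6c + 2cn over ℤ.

(2c + 3)(n - 3)

Group as (2cn - 6c) + (3n - 9) = 2c(n - 3) + 3(n - 3).
Both groups share the factor (n - 3).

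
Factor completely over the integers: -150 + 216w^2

Pull out the common factor 6; 36w^2 - 25 is a difference of squares.

6(6w + 5)(6w - 5)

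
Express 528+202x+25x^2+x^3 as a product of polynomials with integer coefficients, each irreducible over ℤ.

Among the possible rational roots, x = -6 is a root, so (x+6) divides it; the quotient is x^2+19x+88.
The remaining quadratic factors as (x+11)(x+8).

(x+11)(x+6)(x+8)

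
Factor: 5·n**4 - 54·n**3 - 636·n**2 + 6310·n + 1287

(5·n + 1)·(n + 11)·(n - 13)·(n - 9)

By the rational root theorem, n = 9 is a root, so (n - 9) is a factor; dividing leaves 5·n**3 - 9·n**2 - 717·n - 143.
Continuing, n = -1/5 is a root, so (5·n + 1) divides it; the quotient is n**2 - 2·n - 143.
The remaining quadratic factors as (n + 11)(n - 13).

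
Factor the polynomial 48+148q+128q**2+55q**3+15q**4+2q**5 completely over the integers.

Testing divisors of the constant over divisors of the leading coefficient, q = -1/2 is a root, so (2q+1) divides it; the quotient is q**4+7q**3+24q**2+52q+48.
Then q = -3 is a root, so (q+3) divides it; the quotient is q**3+4q**2+12q+16.
Continuing, q = -2 is a root, so (q+2) is a factor; dividing leaves q**2+2q+8.
The quadratic q**2+2q+8 has discriminant -28 < 0 and is irreducible over ℤ.

(2q+1)(q+2)(q+3)(q**2+2q+8)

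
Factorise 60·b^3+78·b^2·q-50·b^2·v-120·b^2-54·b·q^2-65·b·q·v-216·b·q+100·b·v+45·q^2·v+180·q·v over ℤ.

(2·b-q-4)·(5·b+9·q)·(6·b-5·v)

Group: 2·b·(30·b^2+54·b·q-25·b·v-45·q·v) + (-q-4)·(30·b^2+54·b·q-25·b·v-45·q·v); both groups contain (30·b^2+54·b·q-25·b·v-45·q·v), so (2·b-q-4) is a factor with cofactor 30·b^2+54·b·q-25·b·v-45·q·v.
The cofactor groups again: 30·b^2+54·b·q-25·b·v-45·q·v = 6·b·(5·b+9·q) - 5·v·(5·b+9·q); both groups contain (5·b+9·q), giving (6·b-5·v)·(5·b+9·q).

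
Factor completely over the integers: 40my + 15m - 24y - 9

Group as (40my + 15m) + (-24y - 9) = 5m(8y + 3) - 3(8y + 3).
Both groups share the factor (8y + 3).

(5m - 3)(8y + 3)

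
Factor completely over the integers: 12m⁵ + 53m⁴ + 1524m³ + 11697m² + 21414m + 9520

(3m + 2)(4m + 7)(m + 5)(m² - 3m + 136)

By the rational root theorem, m = -5 is a root, so (m + 5) divides it; the quotient is 12m⁴ - 7m³ + 1559m² + 3902m + 1904.
Continuing, m = -7/4 is a root, giving the factor (4m + 7) and quotient 3m³ - 7m² + 402m + 272.
Next, m = -2/3 is a root, so (3m + 2) divides it; the quotient is m² - 3m + 136.
The quadratic m² - 3m + 136 has discriminant -535 < 0 and is irreducible over ℤ.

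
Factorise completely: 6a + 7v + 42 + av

Group as (av + 6a) + (7v + 42) = a(v + 6) + 7(v + 6).
Both groups share the factor (v + 6).

(a + 7)(v + 6)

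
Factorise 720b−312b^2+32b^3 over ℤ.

8b(4b−15)(b−6)

Pull out the common factor 8b, then factor the remaining trinomial.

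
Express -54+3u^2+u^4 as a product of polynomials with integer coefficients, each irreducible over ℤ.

(u^2+9)(u^2-6)

Substitute w = u^2 to get a quadratic in w, then factor.
u^2-6 is irreducible over ℤ (6 is not a perfect square).
u^2+9 is irreducible over ℤ (sum of squares).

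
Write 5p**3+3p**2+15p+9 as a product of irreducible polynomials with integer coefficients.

Group as (5p**3+15p) + (3p**2+9) = 5p(p**2+3) + 3(p**2+3).
Both groups share the factor (p**2+3).

(5p+3)(p**2+3)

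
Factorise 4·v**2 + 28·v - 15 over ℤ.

(2·v + 15)·(2·v - 1)

Need a pair with product 4·(-15) = -60 and sum 28: that's 30 and -2.
Split the middle term: 4·v**2 + 30·v - 2·v - 15 = 2·v·(2·v + 15) - (2·v + 15).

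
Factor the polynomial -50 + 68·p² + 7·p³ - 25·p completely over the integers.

Among the possible rational roots, p = -5/7 is a root, so (7·p + 5) is a factor; dividing leaves p² + 9·p - 10.
The remaining quadratic factors as (p - 1)(p + 10).

(7·p + 5)·(p + 10)·(p - 1)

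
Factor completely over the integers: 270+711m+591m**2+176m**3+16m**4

(4m+3)(4m+5)(m+3)(m+6)

Among the possible rational roots, m = -5/4 is a root, giving the factor (4m+5) and quotient 4m**3+39m**2+99m+54.
Next, m = -6 is a root, giving the factor (m+6) and quotient 4m**2+15m+9.
The remaining quadratic factors as (m+3)(4m+3).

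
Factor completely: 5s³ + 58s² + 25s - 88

Among the possible rational roots, s = -8/5 is a root, so (5s + 8) is a factor; dividing leaves s² + 10s - 11.
The remaining quadratic factors as (s - 1)(s + 11).

(5s + 8)(s + 11)(s - 1)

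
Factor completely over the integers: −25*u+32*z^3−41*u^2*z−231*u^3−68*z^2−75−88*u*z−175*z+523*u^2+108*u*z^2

Group: 11*u*(−21*u^2−19*u*z+38*u−4*z^2+11*z+15) + (−8*z−5)*(−21*u^2−19*u*z+38*u−4*z^2+11*z+15); both groups contain (−21*u^2−19*u*z+38*u−4*z^2+11*z+15), so (11*u−8*z−5) is a factor with cofactor −21*u^2−19*u*z+38*u−4*z^2+11*z+15.
The cofactor groups again: −21*u^2−19*u*z+38*u−4*z^2+11*z+15 = −3*u*(7*u+4*z−15) + (−z−1)*(7*u+4*z−15); both groups contain (7*u+4*z−15), giving −(3*u+z+1)*(7*u+4*z−15).

−(11*u−8*z−5)*(3*u+z+1)*(7*u+4*z−15)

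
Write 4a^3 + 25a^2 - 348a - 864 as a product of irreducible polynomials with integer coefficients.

Among the possible rational roots, a = -12 is a root, giving the factor (a + 12) and quotient 4a^2 - 23a - 72.
The remaining quadratic factors as (a - 8)(4a + 9).

(4a + 9)(a + 12)(a - 8)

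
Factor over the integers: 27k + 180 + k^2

Two integers with product 180 and sum 27 are 15 and 12.

(k + 12)(k + 15)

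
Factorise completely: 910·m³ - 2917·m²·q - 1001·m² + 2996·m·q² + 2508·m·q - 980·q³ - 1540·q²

Group: 7·m·(130·m² - 231·m·q - 143·m + 98·q² + 154·q) - 10·q·(130·m² - 231·m·q - 143·m + 98·q² + 154·q); both groups contain (130·m² - 231·m·q - 143·m + 98·q² + 154·q), so (7·m - 10·q) is a factor with cofactor 130·m² - 231·m·q - 143·m + 98·q² + 154·q.
The cofactor groups again: 130·m² - 231·m·q - 143·m + 98·q² + 154·q = 13·m·(10·m - 7·q - 11) - 14·q·(10·m - 7·q - 11); both groups contain (10·m - 7·q - 11), giving (13·m - 14·q)·(10·m - 7·q - 11).

(10·m - 7·q - 11)·(13·m - 14·q)·(7·m - 10·q)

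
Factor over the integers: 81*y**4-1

Write as (9*y**2)² − (1)², then factor 9*y**2-1 once more.

(3*y+1)*(3*y-1)*(9*y**2+1)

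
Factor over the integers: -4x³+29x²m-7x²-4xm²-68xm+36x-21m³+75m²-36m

Group: x(-4x²+25xm-7x+21m²-75m+36) - m(-4x²+25xm-7x+21m²-75m+36); both groups contain (-4x²+25xm-7x+21m²-75m+36), so (x-m) is a factor with cofactor -4x²+25xm-7x+21m²-75m+36.
The cofactor groups again: -4x²+25xm-7x+21m²-75m+36 = -x(4x+3m-9) + (7m-4)(4x+3m-9); both groups contain (4x+3m-9), giving -(x-7m+4)(4x+3m-9).

-(x-7m+4)(x-m)(4x+3m-9)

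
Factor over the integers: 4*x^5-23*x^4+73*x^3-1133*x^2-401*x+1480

(4*x+5)*(x-1)*(x-8)*(x^2+2*x+37)

Trying the rational-root candidates, x = 1 is a root, so (x-1) is a factor; dividing leaves 4*x^4-19*x^3+54*x^2-1079*x-1480.
Continuing, x = -5/4 is a root, so (4*x+5) divides it; the quotient is x^3-6*x^2+21*x-296.
Then x = 8 is a root, so (x-8) is a factor; dividing leaves x^2+2*x+37.
The quadratic x^2+2*x+37 has discriminant -144 < 0 and is irreducible over ℤ.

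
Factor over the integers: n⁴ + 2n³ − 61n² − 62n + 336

Testing divisors of the constant over divisors of the leading coefficient, n = 7 is a root, so (n − 7) is a factor; dividing leaves n³ + 9n² + 2n − 48.
Then n = −8 is a root, so (n + 8) is a factor; dividing leaves n² + n − 6.
The remaining quadratic factors as (n + 3)(n − 2).

(n + 3)(n + 8)(n − 2)(n − 7)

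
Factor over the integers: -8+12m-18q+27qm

(3m-2)(9q+4)

Group as (27qm-18q) + (12m-8) = 9q(3m-2) + 4(3m-2).
Both groups share the factor (3m-2).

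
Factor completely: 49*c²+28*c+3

(7*c+1)*(7*c+3)

Need a pair with product 49·3 = 147 and sum 28: that's 7 and 21.
Split the middle term: 49*c²+7*c + 21*c+3 = 7*c*(7*c+1) + 3*(7*c+1).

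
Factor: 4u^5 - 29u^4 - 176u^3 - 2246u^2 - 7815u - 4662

(4u + 3)(u + 3)(u - 14)(u^2 + 3u + 37)

Trying the rational-root candidates, u = -3 is a root, giving the factor (u + 3) and quotient 4u^4 - 41u^3 - 53u^2 - 2087u - 1554.
Then u = -3/4 is a root, so (4u + 3) is a factor; dividing leaves u^3 - 11u^2 - 5u - 518.
Then u = 14 is a root, so (u - 14) is a factor; dividing leaves u^2 + 3u + 37.
The quadratic u^2 + 3u + 37 has discriminant -139 < 0 and is irreducible over ℤ.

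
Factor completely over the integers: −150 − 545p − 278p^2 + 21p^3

By the rational root theorem, p = −1/3 is a root, giving the factor (3p + 1) and quotient 7p^2 − 95p − 150.
The remaining quadratic factors as (7p + 10)(p − 15).

(3p + 1)(7p + 10)(p − 15)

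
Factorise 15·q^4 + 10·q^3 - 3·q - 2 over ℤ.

Group as (15·q^4 - 3·q) + (10·q^3 - 2) = 3·q·(5·q^3 - 1) + 2·(5·q^3 - 1).
Both groups share the factor (5·q^3 - 1).

(3·q + 2)·(5·q^3 - 1)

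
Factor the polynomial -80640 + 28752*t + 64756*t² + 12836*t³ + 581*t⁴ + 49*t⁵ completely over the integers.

(7*t + 12)*(7*t - 6)*(t + 5)*(t² + 6*t + 224)

By the rational root theorem, t = -5 is a root, so (t + 5) is a factor; dividing leaves 49*t⁴ + 336*t³ + 11156*t² + 8976*t - 16128.
Then t = -12/7 is a root, giving the factor (7*t + 12) and quotient 7*t³ + 36*t² + 1532*t - 1344.
Next, t = 6/7 is a root, giving the factor (7*t - 6) and quotient t² + 6*t + 224.
The quadratic t² + 6*t + 224 has discriminant -860 < 0 and is irreducible over ℤ.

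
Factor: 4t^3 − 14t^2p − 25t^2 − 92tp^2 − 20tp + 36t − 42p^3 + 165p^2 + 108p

(t − 7p − 4)(4t + 2p − 9)(t + 3p)

Group: 4t(t^2 − 4tp − 4t − 21p^2 − 12p) + (2p − 9)(t^2 − 4tp − 4t − 21p^2 − 12p); both groups contain (t^2 − 4tp − 4t − 21p^2 − 12p), so (4t + 2p − 9) is a factor with cofactor t^2 − 4tp − 4t − 21p^2 − 12p.
The cofactor groups again: t^2 − 4tp − 4t − 21p^2 − 12p = t(t + 3p) + (−7p − 4)(t + 3p); both groups contain (t + 3p), giving (t − 7p − 4)(t + 3p).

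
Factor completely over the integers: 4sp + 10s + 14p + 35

(2p + 5)(2s + 7)

Group as (4sp + 10s) + (14p + 35) = 2s(2p + 5) + 7(2p + 5).
Both groups share the factor (2p + 5).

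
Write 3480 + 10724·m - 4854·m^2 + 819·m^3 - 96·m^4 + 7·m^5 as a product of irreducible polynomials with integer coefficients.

(7·m + 2)·(m - 5)·(m - 6)·(m^2 - 3·m + 58)

By the rational root theorem, m = -2/7 is a root, giving the factor (7·m + 2) and quotient m^4 - 14·m^3 + 121·m^2 - 728·m + 1740.
Continuing, m = 6 is a root, so (m - 6) is a factor; dividing leaves m^3 - 8·m^2 + 73·m - 290.
Continuing, m = 5 is a root, so (m - 5) is a factor; dividing leaves m^2 - 3·m + 58.
The quadratic m^2 - 3·m + 58 has discriminant -223 < 0 and is irreducible over ℤ.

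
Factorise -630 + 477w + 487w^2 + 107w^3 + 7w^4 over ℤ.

Testing divisors of the constant over divisors of the leading coefficient, w = -3 is a root, giving the factor (w + 3) and quotient 7w^3 + 86w^2 + 229w - 210.
Then w = -7 is a root, giving the factor (w + 7) and quotient 7w^2 + 37w - 30.
The remaining quadratic factors as (7w - 5)(w + 6).

(7w - 5)(w + 3)(w + 6)(w + 7)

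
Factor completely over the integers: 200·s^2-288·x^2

8·(5·s+6·x)·(5·s-6·x)

Every term has a factor of 8. Then 25·s^2-36·x^2 = (5·s)² − (6·x)².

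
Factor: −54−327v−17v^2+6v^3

By the rational root theorem, v = 9 is a root, giving the factor (v−9) and quotient 6v^2+37v+6.
The remaining quadratic factors as (6v+1)(v+6).

(6v+1)(v+6)(v−9)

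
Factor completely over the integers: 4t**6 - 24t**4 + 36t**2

4t**2(t**2 - 3)**2

Factor out 4t**2 first: what remains is t**4 - 6t**2 + 9.
Recognize a perfect-square trinomial with the parts 3 and t**2.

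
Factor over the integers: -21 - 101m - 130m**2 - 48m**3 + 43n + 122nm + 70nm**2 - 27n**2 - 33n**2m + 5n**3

Group: 5n(n**2 - 5nm - 4n + 6m**2 + 11m + 3) + (-8m - 7)(n**2 - 5nm - 4n + 6m**2 + 11m + 3); both groups contain (n**2 - 5nm - 4n + 6m**2 + 11m + 3), so (5n - 8m - 7) is a factor with cofactor n**2 - 5nm - 4n + 6m**2 + 11m + 3.
The cofactor groups again: n**2 - 5nm - 4n + 6m**2 + 11m + 3 = n(n - 2m - 3) + (-3m - 1)(n - 2m - 3); both groups contain (n - 2m - 3), giving (n - 3m - 1)(n - 2m - 3).

(n - 2m - 3)(n - 3m - 1)(5n - 8m - 7)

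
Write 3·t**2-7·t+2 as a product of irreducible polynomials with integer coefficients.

(3·t-1)·(t-2)

Need a pair with product 3·2 = 6 and sum -7: that's -1 and -6.
Split the middle term: 3·t**2-t - 6·t+2 = t·(3·t-1) - 2·(3·t-1).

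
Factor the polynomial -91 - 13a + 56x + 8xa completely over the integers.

Group as (8xa + 56x) + (-13a - 91) = 8x(a + 7) - 13(a + 7).
Both groups share the factor (a + 7).

(8x - 13)(a + 7)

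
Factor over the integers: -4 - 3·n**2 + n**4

(n + 2)·(n - 2)·(n**2 + 1)

Substitute u = n**2 to get a quadratic in u, then factor.
n**2 + 1 is irreducible over ℤ (sum of squares).
n**2 - 4 is a difference of squares.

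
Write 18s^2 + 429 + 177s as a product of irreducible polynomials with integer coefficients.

Pull out the common factor 3, then factor the remaining trinomial.

3(2s + 11)(3s + 13)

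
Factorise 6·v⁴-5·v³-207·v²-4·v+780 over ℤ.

(6·v+13)·(v+5)·(v-2)·(v-6)

By the rational root theorem, v = 2 is a root, so (v-2) is a factor; dividing leaves 6·v³+7·v²-193·v-390.
Continuing, v = -13/6 is a root, giving the factor (6·v+13) and quotient v²-v-30.
The remaining quadratic factors as (v-6)(v+5).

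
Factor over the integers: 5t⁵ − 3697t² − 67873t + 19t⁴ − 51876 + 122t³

(5t + 4)(t + 9)(t − 11)(t² + 5t + 131)

Among the possible rational roots, t = −9 is a root, so (t + 9) is a factor; dividing leaves 5t⁴ − 26t³ + 356t² − 6901t − 5764.
Next, t = −4/5 is a root, so (5t + 4) is a factor; dividing leaves t³ − 6t² + 76t − 1441.
Continuing, t = 11 is a root, giving the factor (t − 11) and quotient t² + 5t + 131.
The quadratic t² + 5t + 131 has discriminant −499 < 0 and is irreducible over ℤ.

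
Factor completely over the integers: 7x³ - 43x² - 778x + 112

(7x - 1)(x + 8)(x - 14)

Among the possible rational roots, x = 1/7 is a root, giving the factor (7x - 1) and quotient x² - 6x - 112.
The remaining quadratic factors as (x + 8)(x - 14).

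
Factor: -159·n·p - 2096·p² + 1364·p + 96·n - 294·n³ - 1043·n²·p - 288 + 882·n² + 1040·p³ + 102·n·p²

Group: 3·n·(-98·n² - 21·n·p + 104·p² - 116·p + 32) + (10·p - 9)·(-98·n² - 21·n·p + 104·p² - 116·p + 32); both groups contain (-98·n² - 21·n·p + 104·p² - 116·p + 32), so (3·n + 10·p - 9) is a factor with cofactor -98·n² - 21·n·p + 104·p² - 116·p + 32.
The cofactor groups again: -98·n² - 21·n·p + 104·p² - 116·p + 32 = -7·n·(14·n - 13·p + 8) + (-8·p + 4)·(14·n - 13·p + 8); both groups contain (14·n - 13·p + 8), giving -(7·n + 8·p - 4)·(14·n - 13·p + 8).

-(14·n - 13·p + 8)·(3·n + 10·p - 9)·(7·n + 8·p - 4)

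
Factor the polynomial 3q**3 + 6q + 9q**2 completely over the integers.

3q(q + 1)(q + 2)

Pull out the common factor 3q, then factor the remaining trinomial.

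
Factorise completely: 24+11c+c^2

(c+3)(c+8)

Two integers with product 24 and sum 11 are 8 and 3.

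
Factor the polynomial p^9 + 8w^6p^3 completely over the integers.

p^3(2w^2 + p^2)(4w^4 − 2w^2p^2 + p^4)

Every term has a factor of p^3; factoring it out leaves 8w^6 + p^6.
Recognize a sum of cubes with the parts 2w^2 and p^2.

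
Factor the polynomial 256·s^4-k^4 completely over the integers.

(4·s)⁴ − (k)⁴ = ((4·s)² − (k)²)((4·s)² + (k)²); the first factor splits again, the second (16·s^2+k^2) is irreducible.

(4·s-k)·(4·s+k)·(16·s^2+k^2)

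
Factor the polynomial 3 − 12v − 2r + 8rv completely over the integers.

Group as (8rv − 2r) + (−12v + 3) = 2r(4v − 1) − 3(4v − 1).
Both groups share the factor (4v − 1).

(2r − 3)(4v − 1)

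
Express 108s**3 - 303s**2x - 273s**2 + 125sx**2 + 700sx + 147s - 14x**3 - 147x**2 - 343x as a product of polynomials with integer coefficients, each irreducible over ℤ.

Group: 4s(27s**2 - 69sx - 21s + 14x**2 + 49x) + (-x - 7)(27s**2 - 69sx - 21s + 14x**2 + 49x); both groups contain (27s**2 - 69sx - 21s + 14x**2 + 49x), so (4s - x - 7) is a factor with cofactor 27s**2 - 69sx - 21s + 14x**2 + 49x.
The cofactor groups again: 27s**2 - 69sx - 21s + 14x**2 + 49x = 3s(9s - 2x - 7) - 7x(9s - 2x - 7); both groups contain (9s - 2x - 7), giving (3s - 7x)(9s - 2x - 7).

(3s - 7x)(4s - x - 7)(9s - 2x - 7)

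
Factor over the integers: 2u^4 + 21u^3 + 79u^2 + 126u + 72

(2u + 3)(u + 2)(u + 3)(u + 4)

Testing divisors of the constant over divisors of the leading coefficient, u = −2 is a root, so (u + 2) divides it; the quotient is 2u^3 + 17u^2 + 45u + 36.
Continuing, u = −4 is a root, so (u + 4) divides it; the quotient is 2u^2 + 9u + 9.
The remaining quadratic factors as (2u + 3)(u + 3).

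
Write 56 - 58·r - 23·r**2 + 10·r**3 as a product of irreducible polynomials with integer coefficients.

Trying the rational-root candidates, r = 7/2 is a root, so (2·r - 7) is a factor; dividing leaves 5·r**2 + 6·r - 8.
The remaining quadratic factors as (r + 2)(5·r - 4).

(2·r - 7)·(5·r - 4)·(r + 2)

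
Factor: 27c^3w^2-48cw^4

Pull out the common factor 3cw^2; 9c^2-16w^2 is a difference of squares.

3cw^2(3c+4w)(3c-4w)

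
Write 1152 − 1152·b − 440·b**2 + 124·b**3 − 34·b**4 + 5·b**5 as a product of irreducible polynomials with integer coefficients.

Among the possible rational roots, b = 4/5 is a root, giving the factor (5·b − 4) and quotient b**4 − 6·b**3 + 20·b**2 − 72·b − 288.
Then b = −2 is a root, giving the factor (b + 2) and quotient b**3 − 8·b**2 + 36·b − 144.
Then b = 6 is a root, so (b − 6) divides it; the quotient is b**2 − 2·b + 24.
The quadratic b**2 − 2·b + 24 has discriminant −92 < 0 and is irreducible over ℤ.

(5·b − 4)·(b + 2)·(b − 6)·(b**2 − 2·b + 24)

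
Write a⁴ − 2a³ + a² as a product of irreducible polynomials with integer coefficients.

a²(a − 1)²

Factor out a² first: what remains is a² − 2a + 1.
Recognize a perfect-square trinomial with the parts a and 1.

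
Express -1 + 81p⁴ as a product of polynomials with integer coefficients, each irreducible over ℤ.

(3p + 1)(3p - 1)(9p² + 1)

Write as (9p²)² − (1)², then factor 9p² - 1 once more.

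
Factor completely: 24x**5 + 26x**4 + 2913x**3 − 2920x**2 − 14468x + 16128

(4x + 9)(6x − 7)(x − 2)(x**2 + 2x + 128)

Trying the rational-root candidates, x = −9/4 is a root, giving the factor (4x + 9) and quotient 6x**4 − 7x**3 + 744x**2 − 2404x + 1792.
Next, x = 2 is a root, so (x − 2) is a factor; dividing leaves 6x**3 + 5x**2 + 754x − 896.
Then x = 7/6 is a root, so (6x − 7) divides it; the quotient is x**2 + 2x + 128.
The quadratic x**2 + 2x + 128 has discriminant −508 < 0 and is irreducible over ℤ.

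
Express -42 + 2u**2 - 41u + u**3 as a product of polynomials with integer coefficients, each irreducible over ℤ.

(u + 1)(u + 7)(u - 6)

By the rational root theorem, u = -7 is a root, so (u + 7) is a factor; dividing leaves u**2 - 5u - 6.
The remaining quadratic factors as (u + 1)(u - 6).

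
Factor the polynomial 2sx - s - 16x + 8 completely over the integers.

Group as (2sx - s) + (-16x + 8) = s(2x - 1) - 8(2x - 1).
Both groups share the factor (2x - 1).

(2x - 1)(s - 8)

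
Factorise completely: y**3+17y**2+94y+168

(y+4)(y+6)(y+7)

Testing divisors of the constant over divisors of the leading coefficient, y = -7 is a root, giving the factor (y+7) and quotient y**2+10y+24.
The remaining quadratic factors as (y+4)(y+6).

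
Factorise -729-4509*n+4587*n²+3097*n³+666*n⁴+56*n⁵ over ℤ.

Testing divisors of the constant over divisors of the leading coefficient, n = -1/7 is a root, so (7*n+1) is a factor; dividing leaves 8*n⁴+94*n³+429*n²+594*n-729.
Then n = 3/4 is a root, so (4*n-3) is a factor; dividing leaves 2*n³+25*n²+126*n+243.
Continuing, n = -9/2 is a root, so (2*n+9) divides it; the quotient is n²+8*n+27.
The quadratic n²+8*n+27 has discriminant -44 < 0 and is irreducible over ℤ.

(2*n+9)*(4*n-3)*(7*n+1)*(n²+8*n+27)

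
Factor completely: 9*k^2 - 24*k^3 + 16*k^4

k^2*(4*k - 3)^2

Pull out the common factor k^2, leaving 16*k^2 - 24*k + 9.
Recognize a perfect-square trinomial with the parts 3 and 4*k.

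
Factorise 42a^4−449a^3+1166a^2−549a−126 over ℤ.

Among the possible rational roots, a = 3 is a root, so (a−3) is a factor; dividing leaves 42a^3−323a^2+197a+42.
Continuing, a = 7 is a root, so (a−7) is a factor; dividing leaves 42a^2−29a−6.
The remaining quadratic factors as (7a−6)(6a+1).

(6a+1)(7a−6)(a−3)(a−7)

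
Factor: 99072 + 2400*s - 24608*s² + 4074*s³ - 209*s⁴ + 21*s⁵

Trying the rational-root candidates, s = -12/7 is a root, so (7*s + 12) divides it; the quotient is 3*s⁴ - 35*s³ + 642*s² - 4616*s + 8256.
Then s = 8/3 is a root, giving the factor (3*s - 8) and quotient s³ - 9*s² + 190*s - 1032.
Continuing, s = 6 is a root, so (s - 6) divides it; the quotient is s² - 3*s + 172.
The quadratic s² - 3*s + 172 has discriminant -679 < 0 and is irreducible over ℤ.

(3*s - 8)*(7*s + 12)*(s - 6)*(s² - 3*s + 172)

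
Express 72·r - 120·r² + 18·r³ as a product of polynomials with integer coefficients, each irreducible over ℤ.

6·r·(3·r - 2)·(r - 6)

Pull out the common factor 6·r, then factor the remaining trinomial.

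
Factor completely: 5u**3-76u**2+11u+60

(5u+4)(u-1)(u-15)

By the rational root theorem, u = 15 is a root, so (u-15) divides it; the quotient is 5u**2-u-4.
The remaining quadratic factors as (5u+4)(u-1).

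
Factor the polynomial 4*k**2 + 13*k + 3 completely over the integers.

Need a pair with product 4·3 = 12 and sum 13: that's 1 and 12.
Split the middle term: 4*k**2 + k + 12*k + 3 = k*(4*k + 1) + 3*(4*k + 1).

(4*k + 1)*(k + 3)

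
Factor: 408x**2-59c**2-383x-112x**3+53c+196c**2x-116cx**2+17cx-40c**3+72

Group: 8c(-5c**2+27cx-13c-28x**2+39x-8) + (4x-9)(-5c**2+27cx-13c-28x**2+39x-8); both groups contain (-5c**2+27cx-13c-28x**2+39x-8), so (8c+4x-9) is a factor with cofactor -5c**2+27cx-13c-28x**2+39x-8.
The cofactor groups again: -5c**2+27cx-13c-28x**2+39x-8 = -5c(c-4x+1) + (7x-8)(c-4x+1); both groups contain (c-4x+1), giving -(5c-7x+8)(c-4x+1).

-(5c-7x+8)(8c+4x-9)(c-4x+1)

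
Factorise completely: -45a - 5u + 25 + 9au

(9a - 5)(u - 5)

Group as (9au - 45a) + (-5u + 25) = 9a(u - 5) - 5(u - 5).
Both groups share the factor (u - 5).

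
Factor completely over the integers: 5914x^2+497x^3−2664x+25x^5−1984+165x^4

(5x+2)(5x−4)(x+8)(x^2−x+31)

Trying the rational-root candidates, x = −2/5 is a root, so (5x+2) is a factor; dividing leaves 5x^4+31x^3+87x^2+1148x−992.
Then x = −8 is a root, so (x+8) divides it; the quotient is 5x^3−9x^2+159x−124.
Continuing, x = 4/5 is a root, giving the factor (5x−4) and quotient x^2−x+31.
The quadratic x^2−x+31 has discriminant −123 < 0 and is irreducible over ℤ.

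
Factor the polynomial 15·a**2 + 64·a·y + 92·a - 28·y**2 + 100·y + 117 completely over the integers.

(3·a + 14·y + 13)·(5·a - 2·y + 9)

Group: 3·a·(5·a - 2·y + 9) + (14·y + 13)·(5·a - 2·y + 9); both groups contain (5·a - 2·y + 9).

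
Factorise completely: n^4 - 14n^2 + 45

(n + 3)(n - 3)(n^2 - 5)

Substitute u = n^2 to get a quadratic in u, then factor.
n^2 - 9 is a difference of squares.
n^2 - 5 is irreducible over ℤ (5 is not a perfect square).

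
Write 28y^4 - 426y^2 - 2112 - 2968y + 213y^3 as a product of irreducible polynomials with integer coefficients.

By the rational root theorem, y = -6/7 is a root, giving the factor (7y + 6) and quotient 4y^3 + 27y^2 - 84y - 352.
Continuing, y = -8 is a root, so (y + 8) is a factor; dividing leaves 4y^2 - 5y - 44.
The remaining quadratic factors as (4y + 11)(y - 4).

(4y + 11)(7y + 6)(y + 8)(y - 4)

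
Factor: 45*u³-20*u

5*u*(3*u+2)*(3*u-2)

Every term has a factor of 5*u. Then 9*u²-4 = (3*u)² − (2)².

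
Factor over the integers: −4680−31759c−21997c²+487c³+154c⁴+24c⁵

(4c+5)(6c+1)(c−8)(c²+13c+117)

By the rational root theorem, c = 8 is a root, so (c−8) divides it; the quotient is 24c⁴+346c³+3255c²+4043c+585.
Then c = −5/4 is a root, so (4c+5) divides it; the quotient is 6c³+79c²+715c+117.
Continuing, c = −1/6 is a root, so (6c+1) divides it; the quotient is c²+13c+117.
The quadratic c²+13c+117 has discriminant −299 < 0 and is irreducible over ℤ.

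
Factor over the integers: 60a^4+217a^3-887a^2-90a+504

(3a-7)(4a+3)(5a-4)(a+6)

Among the possible rational roots, a = -6 is a root, so (a+6) divides it; the quotient is 60a^3-143a^2-29a+84.
Then a = -3/4 is a root, so (4a+3) divides it; the quotient is 15a^2-47a+28.
The remaining quadratic factors as (5a-4)(3a-7).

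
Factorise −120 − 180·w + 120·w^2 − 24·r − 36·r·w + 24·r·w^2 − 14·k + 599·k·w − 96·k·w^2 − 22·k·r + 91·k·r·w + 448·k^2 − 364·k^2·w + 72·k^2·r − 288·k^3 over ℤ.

−(4·k − r − 5)·(8·k + 3·w − 6)·(9·k + 8·w + 4)

Group: 9·k·(−32·k^2 + 8·k·r − 12·k·w + 64·k + 3·r·w − 6·r + 15·w − 30) + (8·w + 4)·(−32·k^2 + 8·k·r − 12·k·w + 64·k + 3·r·w − 6·r + 15·w − 30); both groups contain (−32·k^2 + 8·k·r − 12·k·w + 64·k + 3·r·w − 6·r + 15·w − 30), so (9·k + 8·w + 4) is a factor with cofactor −32·k^2 + 8·k·r − 12·k·w + 64·k + 3·r·w − 6·r + 15·w − 30.
The cofactor groups again: −32·k^2 + 8·k·r − 12·k·w + 64·k + 3·r·w − 6·r + 15·w − 30 = −4·k·(8·k + 3·w − 6) + (r + 5)·(8·k + 3·w − 6); both groups contain (8·k + 3·w − 6), giving −(4·k − r − 5)·(8·k + 3·w − 6).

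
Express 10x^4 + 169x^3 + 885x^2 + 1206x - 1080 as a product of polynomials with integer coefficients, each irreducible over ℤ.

(2x + 15)(5x - 3)(x + 4)(x + 6)

By the rational root theorem, x = -6 is a root, so (x + 6) is a factor; dividing leaves 10x^3 + 109x^2 + 231x - 180.
Continuing, x = 3/5 is a root, so (5x - 3) divides it; the quotient is 2x^2 + 23x + 60.
The remaining quadratic factors as (2x + 15)(x + 4).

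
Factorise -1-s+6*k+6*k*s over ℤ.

Group as (6*k*s+6*k) + (-s-1) = 6*k*(s+1) - (s+1).
Both groups share the factor (s+1).

(6*k-1)*(s+1)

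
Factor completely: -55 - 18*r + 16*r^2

(2*r - 5)*(8*r + 11)

Need a pair with product 16·(-55) = -880 and sum -18: that's -40 and 22.
Split the middle term: 16*r^2 - 40*r + 22*r - 55 = 8*r*(2*r - 5) + 11*(2*r - 5).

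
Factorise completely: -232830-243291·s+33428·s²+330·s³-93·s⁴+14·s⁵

(2·s-15)·(7·s+6)·(s+13)·(s²-13·s+199)

By the rational root theorem, s = -6/7 is a root, giving the factor (7·s+6) and quotient 2·s⁴-15·s³+60·s²+4724·s-38805.
Continuing, s = -13 is a root, so (s+13) is a factor; dividing leaves 2·s³-41·s²+593·s-2985.
Then s = 15/2 is a root, so (2·s-15) is a factor; dividing leaves s²-13·s+199.
The quadratic s²-13·s+199 has discriminant -627 < 0 and is irreducible over ℤ.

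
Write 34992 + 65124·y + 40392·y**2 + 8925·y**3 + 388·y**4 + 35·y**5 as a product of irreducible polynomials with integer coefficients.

Testing divisors of the constant over divisors of the leading coefficient, y = -9/5 is a root, so (5·y + 9) divides it; the quotient is 7·y**4 + 65·y**3 + 1668·y**2 + 5076·y + 3888.
Then y = -2 is a root, so (y + 2) is a factor; dividing leaves 7·y**3 + 51·y**2 + 1566·y + 1944.
Next, y = -9/7 is a root, giving the factor (7·y + 9) and quotient y**2 + 6·y + 216.
The quadratic y**2 + 6·y + 216 has discriminant -828 < 0 and is irreducible over ℤ.

(5·y + 9)·(7·y + 9)·(y + 2)·(y**2 + 6·y + 216)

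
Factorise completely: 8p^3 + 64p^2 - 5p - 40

Group as (8p^3 - 5p) + (64p^2 - 40) = p(8p^2 - 5) + 8(8p^2 - 5).
Both groups share the factor (8p^2 - 5).

(p + 8)(8p^2 - 5)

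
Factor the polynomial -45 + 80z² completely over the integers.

Every term has a factor of 5. Then 16z² - 9 = (4z)² − (3)².

5(4z + 3)(4z - 3)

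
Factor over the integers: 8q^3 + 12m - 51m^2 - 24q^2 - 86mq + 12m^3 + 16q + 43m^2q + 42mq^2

(3m + 4q)(4m + q - 1)(m + 2q - 4)

Group: 3m(4m^2 + 9mq - 17m + 2q^2 - 6q + 4) + 4q(4m^2 + 9mq - 17m + 2q^2 - 6q + 4); both groups contain (4m^2 + 9mq - 17m + 2q^2 - 6q + 4), so (3m + 4q) is a factor with cofactor 4m^2 + 9mq - 17m + 2q^2 - 6q + 4.
The cofactor groups again: 4m^2 + 9mq - 17m + 2q^2 - 6q + 4 = 4m(m + 2q - 4) + (q - 1)(m + 2q - 4); both groups contain (m + 2q - 4), giving (4m + q - 1)(m + 2q - 4).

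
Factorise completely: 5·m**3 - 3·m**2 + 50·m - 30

(5·m - 3)·(m**2 + 10)

Group as (5·m**3 + 50·m) + (-3·m**2 - 30) = 5·m·(m**2 + 10) - 3·(m**2 + 10).
Both groups share the factor (m**2 + 10).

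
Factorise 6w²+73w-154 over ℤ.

(6w-11)(w+14)

Need a pair with product 6·(-154) = -924 and sum 73: that's -11 and 84.
Split the middle term: 6w²-11w + 84w-154 = w(6w-11) + 14(6w-11).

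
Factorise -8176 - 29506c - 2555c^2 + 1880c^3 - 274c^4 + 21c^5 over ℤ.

Testing divisors of the constant over divisors of the leading coefficient, c = -8/3 is a root, so (3c + 8) divides it; the quotient is 7c^4 - 110c^3 + 920c^2 - 3305c - 1022.
Continuing, c = 7 is a root, so (c - 7) divides it; the quotient is 7c^3 - 61c^2 + 493c + 146.
Then c = -2/7 is a root, giving the factor (7c + 2) and quotient c^2 - 9c + 73.
The quadratic c^2 - 9c + 73 has discriminant -211 < 0 and is irreducible over ℤ.

(3c + 8)(7c + 2)(c - 7)(c^2 - 9c + 73)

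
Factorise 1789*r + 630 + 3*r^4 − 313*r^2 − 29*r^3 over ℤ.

By the rational root theorem, r = −1/3 is a root, so (3*r + 1) divides it; the quotient is r^3 − 10*r^2 − 101*r + 630.
Next, r = 14 is a root, giving the factor (r − 14) and quotient r^2 + 4*r − 45.
The remaining quadratic factors as (r + 9)(r − 5).

(3*r + 1)*(r + 9)*(r − 14)*(r − 5)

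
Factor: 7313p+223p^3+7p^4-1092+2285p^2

(7p-1)(p+12)(p+13)(p+7)

Among the possible rational roots, p = -12 is a root, so (p+12) divides it; the quotient is 7p^3+139p^2+617p-91.
Next, p = -13 is a root, so (p+13) divides it; the quotient is 7p^2+48p-7.
The remaining quadratic factors as (p+7)(7p-1).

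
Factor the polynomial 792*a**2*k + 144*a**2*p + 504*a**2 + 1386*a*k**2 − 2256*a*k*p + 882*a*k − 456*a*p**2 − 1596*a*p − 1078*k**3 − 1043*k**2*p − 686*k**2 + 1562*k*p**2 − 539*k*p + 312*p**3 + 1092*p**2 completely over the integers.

Group: 11*k*(72*a**2 + 126*a*k − 228*a*p − 98*k**2 − 77*k*p + 156*p**2) + (2*p + 7)*(72*a**2 + 126*a*k − 228*a*p − 98*k**2 − 77*k*p + 156*p**2); both groups contain (72*a**2 + 126*a*k − 228*a*p − 98*k**2 − 77*k*p + 156*p**2), so (11*k + 2*p + 7) is a factor with cofactor 72*a**2 + 126*a*k − 228*a*p − 98*k**2 − 77*k*p + 156*p**2.
The cofactor groups again: 72*a**2 + 126*a*k − 228*a*p − 98*k**2 − 77*k*p + 156*p**2 = 12*a*(6*a + 14*k − 13*p) + (−7*k − 12*p)*(6*a + 14*k − 13*p); both groups contain (6*a + 14*k − 13*p), giving (12*a − 7*k − 12*p)*(6*a + 14*k − 13*p).

(11*k + 2*p + 7)*(12*a − 7*k − 12*p)*(6*a + 14*k − 13*p)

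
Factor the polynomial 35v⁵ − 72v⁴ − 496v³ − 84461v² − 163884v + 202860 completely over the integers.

Testing divisors of the constant over divisors of the leading coefficient, v = 6/7 is a root, so (7v − 6) is a factor; dividing leaves 5v⁴ − 6v³ − 76v² − 12131v − 33810.
Then v = 15 is a root, giving the factor (v − 15) and quotient 5v³ + 69v² + 959v + 2254.
Next, v = −14/5 is a root, so (5v + 14) is a factor; dividing leaves v² + 11v + 161.
The quadratic v² + 11v + 161 has discriminant −523 < 0 and is irreducible over ℤ.

(5v + 14)(7v − 6)(v − 15)(v² + 11v + 161)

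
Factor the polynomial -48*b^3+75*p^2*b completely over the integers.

3*b*(5*p-4*b)*(5*p+4*b)

Factor out 3*b, leaving 25*p^2-16*b^2, which is a difference of two squares.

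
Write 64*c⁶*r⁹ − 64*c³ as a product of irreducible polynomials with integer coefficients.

Every term has a factor of 64*c³; factoring it out leaves c³*r⁹ − 1.
Recognize a difference of cubes with the parts c*r³ and 1.

64*c³*(c*r³ − 1)*(c²*r⁶ + c*r³ + 1)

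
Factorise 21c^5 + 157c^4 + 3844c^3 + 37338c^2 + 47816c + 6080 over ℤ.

Testing divisors of the constant over divisors of the leading coefficient, c = -4/3 is a root, giving the factor (3c + 4) and quotient 7c^4 + 43c^3 + 1224c^2 + 10814c + 1520.
Then c = -1/7 is a root, so (7c + 1) is a factor; dividing leaves c^3 + 6c^2 + 174c + 1520.
Next, c = -8 is a root, so (c + 8) divides it; the quotient is c^2 - 2c + 190.
The quadratic c^2 - 2c + 190 has discriminant -756 < 0 and is irreducible over ℤ.

(3c + 4)(7c + 1)(c + 8)(c^2 - 2c + 190)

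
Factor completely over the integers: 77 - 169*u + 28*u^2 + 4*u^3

Trying the rational-root candidates, u = -11 is a root, so (u + 11) is a factor; dividing leaves 4*u^2 - 16*u + 7.
The remaining quadratic factors as (2*u - 7)(2*u - 1).

(2*u - 1)*(2*u - 7)*(u + 11)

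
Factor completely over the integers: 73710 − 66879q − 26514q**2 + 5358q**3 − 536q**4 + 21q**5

(3q + 7)(7q − 6)(q − 15)(q**2 − 12q + 117)

Among the possible rational roots, q = 6/7 is a root, giving the factor (7q − 6) and quotient 3q**4 − 74q**3 + 702q**2 − 3186q − 12285.
Next, q = −7/3 is a root, giving the factor (3q + 7) and quotient q**3 − 27q**2 + 297q − 1755.
Next, q = 15 is a root, giving the factor (q − 15) and quotient q**2 − 12q + 117.
The quadratic q**2 − 12q + 117 has discriminant −324 < 0 and is irreducible over ℤ.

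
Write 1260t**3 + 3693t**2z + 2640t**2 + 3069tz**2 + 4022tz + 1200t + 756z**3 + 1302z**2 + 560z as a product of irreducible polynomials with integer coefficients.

Group: 7t(180t**2 + 219tz + 120t + 63z**2 + 56z) + (12z + 10)(180t**2 + 219tz + 120t + 63z**2 + 56z); both groups contain (180t**2 + 219tz + 120t + 63z**2 + 56z), so (7t + 12z + 10) is a factor with cofactor 180t**2 + 219tz + 120t + 63z**2 + 56z.
The cofactor groups again: 180t**2 + 219tz + 120t + 63z**2 + 56z = 15t(12t + 9z + 8) + 7z(12t + 9z + 8); both groups contain (12t + 9z + 8), giving (15t + 7z)(12t + 9z + 8).

(12t + 9z + 8)(15t + 7z)(7t + 12z + 10)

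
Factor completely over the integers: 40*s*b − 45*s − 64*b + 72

(5*s − 8)*(8*b − 9)

Group as (40*s*b − 45*s) + (−64*b + 72) = 5*s*(8*b − 9) − 8*(8*b − 9).
Both groups share the factor (8*b − 9).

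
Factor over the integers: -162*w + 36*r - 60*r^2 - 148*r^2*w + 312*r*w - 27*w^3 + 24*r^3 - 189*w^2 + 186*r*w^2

(2*r - 3*w - 3)*(2*r - 9*w)*(6*r - w - 6)

Group: 2*r*(12*r^2 - 56*r*w - 12*r + 9*w^2 + 54*w) + (-3*w - 3)*(12*r^2 - 56*r*w - 12*r + 9*w^2 + 54*w); both groups contain (12*r^2 - 56*r*w - 12*r + 9*w^2 + 54*w), so (2*r - 3*w - 3) is a factor with cofactor 12*r^2 - 56*r*w - 12*r + 9*w^2 + 54*w.
The cofactor groups again: 12*r^2 - 56*r*w - 12*r + 9*w^2 + 54*w = 6*r*(2*r - 9*w) + (-w - 6)*(2*r - 9*w); both groups contain (2*r - 9*w), giving (6*r - w - 6)*(2*r - 9*w).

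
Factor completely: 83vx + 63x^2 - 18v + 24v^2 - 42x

(3v + 7x)(8v + 9x - 6)

Group: 3v(8v + 9x - 6) + 7x(8v + 9x - 6); both groups contain (8v + 9x - 6).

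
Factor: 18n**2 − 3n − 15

3(6n + 5)(n − 1)

Pull out the common factor 3, then factor the remaining trinomial.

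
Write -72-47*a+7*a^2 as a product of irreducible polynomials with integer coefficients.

(7*a+9)*(a-8)

Need a pair with product 7·(-72) = -504 and sum -47: that's -56 and 9.
Split the middle term: 7*a^2-56*a + 9*a-72 = 7*a*(a-8) + 9*(a-8).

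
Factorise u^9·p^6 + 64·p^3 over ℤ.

p^3·(u^3·p + 4)·(u^6·p^2 - 4·u^3·p + 16)

Every term has a factor of p^3; factoring it out leaves u^9·p^3 + 64.
Recognize a sum of cubes with the parts u^3·p and 4.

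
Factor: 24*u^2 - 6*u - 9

Pull out the common factor 3, then factor the remaining trinomial.

3*(2*u + 1)*(4*u - 3)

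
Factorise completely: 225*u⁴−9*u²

Pull out the common factor 9*u²; 25*u²−1 is a difference of squares.

9*u²*(5*u+1)*(5*u−1)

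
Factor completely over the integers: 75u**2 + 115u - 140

5(3u + 7)(5u - 4)

Pull out the common factor 5, then factor the remaining trinomial.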